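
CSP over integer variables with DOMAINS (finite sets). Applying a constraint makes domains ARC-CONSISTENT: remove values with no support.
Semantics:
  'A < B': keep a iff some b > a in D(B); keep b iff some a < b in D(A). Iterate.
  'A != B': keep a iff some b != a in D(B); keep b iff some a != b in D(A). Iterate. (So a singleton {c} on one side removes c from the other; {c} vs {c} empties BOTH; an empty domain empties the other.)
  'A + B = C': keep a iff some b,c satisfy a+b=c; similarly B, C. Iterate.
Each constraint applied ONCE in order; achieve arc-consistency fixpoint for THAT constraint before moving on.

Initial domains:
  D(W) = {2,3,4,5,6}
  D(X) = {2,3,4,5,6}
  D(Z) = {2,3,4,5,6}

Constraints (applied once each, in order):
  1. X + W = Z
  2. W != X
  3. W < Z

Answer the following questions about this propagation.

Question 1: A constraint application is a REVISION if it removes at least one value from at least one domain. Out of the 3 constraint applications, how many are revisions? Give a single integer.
Constraint 1 (X + W = Z) on D(X)={2,3,4,5,6} D(W)={2,3,4,5,6} D(Z)={2,3,4,5,6}: X {2,3,4,5,6}->{2,3,4}; W {2,3,4,5,6}->{2,3,4}; Z {2,3,4,5,6}->{4,5,6} => REVISION
Constraint 2 (W != X) on D(W)={2,3,4} D(X)={2,3,4}: no change => not a revision
Constraint 3 (W < Z) on D(W)={2,3,4} D(Z)={4,5,6}: no change => not a revision
Total revisions = 1

Answer: 1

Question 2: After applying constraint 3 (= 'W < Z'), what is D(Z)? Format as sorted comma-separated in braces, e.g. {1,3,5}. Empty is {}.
Constraint 1 (X + W = Z) on D(X)={2,3,4,5,6} D(W)={2,3,4,5,6} D(Z)={2,3,4,5,6}: X {2,3,4,5,6}->{2,3,4}; W {2,3,4,5,6}->{2,3,4}; Z {2,3,4,5,6}->{4,5,6}
Constraint 2 (W != X) on D(W)={2,3,4} D(X)={2,3,4}: no change
Constraint 3 (W < Z) on D(W)={2,3,4} D(Z)={4,5,6}: no change
So after constraint 3: D(Z) = {4,5,6}

Answer: {4,5,6}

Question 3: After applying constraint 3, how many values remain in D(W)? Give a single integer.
Constraint 1 (X + W = Z) on D(X)={2,3,4,5,6} D(W)={2,3,4,5,6} D(Z)={2,3,4,5,6}: X {2,3,4,5,6}->{2,3,4}; W {2,3,4,5,6}->{2,3,4}; Z {2,3,4,5,6}->{4,5,6}
Constraint 2 (W != X) on D(W)={2,3,4} D(X)={2,3,4}: no change
Constraint 3 (W < Z) on D(W)={2,3,4} D(Z)={4,5,6}: no change
So after constraint 3: D(W)={2,3,4}, size = 3

Answer: 3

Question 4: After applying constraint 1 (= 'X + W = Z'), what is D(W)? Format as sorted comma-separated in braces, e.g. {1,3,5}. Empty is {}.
Constraint 1 (X + W = Z) on D(X)={2,3,4,5,6} D(W)={2,3,4,5,6} D(Z)={2,3,4,5,6}: X {2,3,4,5,6}->{2,3,4}; W {2,3,4,5,6}->{2,3,4}; Z {2,3,4,5,6}->{4,5,6}
So after constraint 1: D(W) = {2,3,4}

Answer: {2,3,4}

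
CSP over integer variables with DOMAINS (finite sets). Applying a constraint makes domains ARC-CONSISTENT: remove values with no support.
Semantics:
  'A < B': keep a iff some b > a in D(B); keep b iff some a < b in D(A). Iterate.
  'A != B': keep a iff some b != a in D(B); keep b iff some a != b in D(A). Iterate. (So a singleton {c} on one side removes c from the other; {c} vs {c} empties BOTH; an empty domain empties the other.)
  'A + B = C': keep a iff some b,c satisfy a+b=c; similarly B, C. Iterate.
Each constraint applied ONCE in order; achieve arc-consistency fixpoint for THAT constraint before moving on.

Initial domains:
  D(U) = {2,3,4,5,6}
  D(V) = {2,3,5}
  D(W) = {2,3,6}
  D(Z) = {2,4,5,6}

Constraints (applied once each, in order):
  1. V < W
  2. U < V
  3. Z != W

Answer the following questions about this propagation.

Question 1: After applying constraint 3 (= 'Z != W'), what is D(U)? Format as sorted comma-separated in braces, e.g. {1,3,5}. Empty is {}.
Answer: {2,3,4}

Derivation:
Constraint 1 (V < W) on D(V)={2,3,5} D(W)={2,3,6}: W {2,3,6}->{3,6}
Constraint 2 (U < V) on D(U)={2,3,4,5,6} D(V)={2,3,5}: U {2,3,4,5,6}->{2,3,4}; V {2,3,5}->{3,5}
Constraint 3 (Z != W) on D(Z)={2,4,5,6} D(W)={3,6}: no change
So after constraint 3: D(U) = {2,3,4}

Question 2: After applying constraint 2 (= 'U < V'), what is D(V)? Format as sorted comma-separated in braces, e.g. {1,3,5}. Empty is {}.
Constraint 1 (V < W) on D(V)={2,3,5} D(W)={2,3,6}: W {2,3,6}->{3,6}
Constraint 2 (U < V) on D(U)={2,3,4,5,6} D(V)={2,3,5}: U {2,3,4,5,6}->{2,3,4}; V {2,3,5}->{3,5}
So after constraint 2: D(V) = {3,5}

Answer: {3,5}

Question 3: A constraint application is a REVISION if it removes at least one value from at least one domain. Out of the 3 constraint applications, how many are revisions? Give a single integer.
Constraint 1 (V < W) on D(V)={2,3,5} D(W)={2,3,6}: W {2,3,6}->{3,6} => REVISION
Constraint 2 (U < V) on D(U)={2,3,4,5,6} D(V)={2,3,5}: U {2,3,4,5,6}->{2,3,4}; V {2,3,5}->{3,5} => REVISION
Constraint 3 (Z != W) on D(Z)={2,4,5,6} D(W)={3,6}: no change => not a revision
Total revisions = 2

Answer: 2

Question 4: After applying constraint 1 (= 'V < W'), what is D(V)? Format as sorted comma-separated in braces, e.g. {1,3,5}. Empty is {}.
Constraint 1 (V < W) on D(V)={2,3,5} D(W)={2,3,6}: W {2,3,6}->{3,6}
So after constraint 1: D(V) = {2,3,5}

Answer: {2,3,5}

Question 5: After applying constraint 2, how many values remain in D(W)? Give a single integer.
Answer: 2

Derivation:
Constraint 1 (V < W) on D(V)={2,3,5} D(W)={2,3,6}: W {2,3,6}->{3,6}
Constraint 2 (U < V) on D(U)={2,3,4,5,6} D(V)={2,3,5}: U {2,3,4,5,6}->{2,3,4}; V {2,3,5}->{3,5}
So after constraint 2: D(W)={3,6}, size = 2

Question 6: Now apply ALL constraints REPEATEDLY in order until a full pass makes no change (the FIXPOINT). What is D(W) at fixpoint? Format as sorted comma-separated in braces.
Answer: {6}

Derivation:
pass 0 (initial): D(W)={2,3,6}
pass 1: U {2,3,4,5,6}->{2,3,4}; V {2,3,5}->{3,5}; W {2,3,6}->{3,6}
pass 2: W {3,6}->{6}; Z {2,4,5,6}->{2,4,5}
pass 3: no change
Fixpoint after 3 passes: D(W) = {6}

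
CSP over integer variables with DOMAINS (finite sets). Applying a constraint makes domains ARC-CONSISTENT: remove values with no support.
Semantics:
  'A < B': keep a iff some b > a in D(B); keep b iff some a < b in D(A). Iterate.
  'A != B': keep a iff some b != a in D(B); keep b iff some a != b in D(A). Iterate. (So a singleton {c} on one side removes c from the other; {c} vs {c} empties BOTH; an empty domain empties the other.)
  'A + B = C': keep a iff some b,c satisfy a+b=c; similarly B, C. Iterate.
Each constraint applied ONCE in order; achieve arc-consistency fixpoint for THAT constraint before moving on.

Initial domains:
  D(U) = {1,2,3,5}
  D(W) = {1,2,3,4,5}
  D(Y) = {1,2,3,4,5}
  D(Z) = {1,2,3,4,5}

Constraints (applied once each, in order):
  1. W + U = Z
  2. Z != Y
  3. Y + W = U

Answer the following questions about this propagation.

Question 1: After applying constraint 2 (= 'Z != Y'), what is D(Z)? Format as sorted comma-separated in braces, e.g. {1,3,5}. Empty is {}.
Answer: {2,3,4,5}

Derivation:
Constraint 1 (W + U = Z) on D(W)={1,2,3,4,5} D(U)={1,2,3,5} D(Z)={1,2,3,4,5}: W {1,2,3,4,5}->{1,2,3,4}; U {1,2,3,5}->{1,2,3}; Z {1,2,3,4,5}->{2,3,4,5}
Constraint 2 (Z != Y) on D(Z)={2,3,4,5} D(Y)={1,2,3,4,5}: no change
So after constraint 2: D(Z) = {2,3,4,5}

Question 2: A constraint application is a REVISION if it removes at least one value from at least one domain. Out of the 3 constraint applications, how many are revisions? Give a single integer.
Constraint 1 (W + U = Z) on D(W)={1,2,3,4,5} D(U)={1,2,3,5} D(Z)={1,2,3,4,5}: W {1,2,3,4,5}->{1,2,3,4}; U {1,2,3,5}->{1,2,3}; Z {1,2,3,4,5}->{2,3,4,5} => REVISION
Constraint 2 (Z != Y) on D(Z)={2,3,4,5} D(Y)={1,2,3,4,5}: no change => not a revision
Constraint 3 (Y + W = U) on D(Y)={1,2,3,4,5} D(W)={1,2,3,4} D(U)={1,2,3}: Y {1,2,3,4,5}->{1,2}; W {1,2,3,4}->{1,2}; U {1,2,3}->{2,3} => REVISION
Total revisions = 2

Answer: 2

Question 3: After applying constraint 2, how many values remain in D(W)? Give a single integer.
Constraint 1 (W + U = Z) on D(W)={1,2,3,4,5} D(U)={1,2,3,5} D(Z)={1,2,3,4,5}: W {1,2,3,4,5}->{1,2,3,4}; U {1,2,3,5}->{1,2,3}; Z {1,2,3,4,5}->{2,3,4,5}
Constraint 2 (Z != Y) on D(Z)={2,3,4,5} D(Y)={1,2,3,4,5}: no change
So after constraint 2: D(W)={1,2,3,4}, size = 4

Answer: 4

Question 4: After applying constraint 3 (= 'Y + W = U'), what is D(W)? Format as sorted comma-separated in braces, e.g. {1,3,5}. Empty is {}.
Constraint 1 (W + U = Z) on D(W)={1,2,3,4,5} D(U)={1,2,3,5} D(Z)={1,2,3,4,5}: W {1,2,3,4,5}->{1,2,3,4}; U {1,2,3,5}->{1,2,3}; Z {1,2,3,4,5}->{2,3,4,5}
Constraint 2 (Z != Y) on D(Z)={2,3,4,5} D(Y)={1,2,3,4,5}: no change
Constraint 3 (Y + W = U) on D(Y)={1,2,3,4,5} D(W)={1,2,3,4} D(U)={1,2,3}: Y {1,2,3,4,5}->{1,2}; W {1,2,3,4}->{1,2}; U {1,2,3}->{2,3}
So after constraint 3: D(W) = {1,2}

Answer: {1,2}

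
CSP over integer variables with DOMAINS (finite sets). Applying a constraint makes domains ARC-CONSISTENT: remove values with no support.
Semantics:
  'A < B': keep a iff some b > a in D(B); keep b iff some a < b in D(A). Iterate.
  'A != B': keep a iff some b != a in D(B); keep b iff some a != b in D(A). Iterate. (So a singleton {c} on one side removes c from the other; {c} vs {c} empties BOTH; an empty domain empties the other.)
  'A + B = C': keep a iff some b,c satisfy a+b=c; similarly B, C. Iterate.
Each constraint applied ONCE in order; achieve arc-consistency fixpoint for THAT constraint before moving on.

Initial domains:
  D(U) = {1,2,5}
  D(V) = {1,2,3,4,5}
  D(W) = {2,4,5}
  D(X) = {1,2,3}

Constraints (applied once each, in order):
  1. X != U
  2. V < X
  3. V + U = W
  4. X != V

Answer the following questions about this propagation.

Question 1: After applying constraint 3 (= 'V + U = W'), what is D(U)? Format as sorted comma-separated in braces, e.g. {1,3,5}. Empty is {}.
Constraint 1 (X != U) on D(X)={1,2,3} D(U)={1,2,5}: no change
Constraint 2 (V < X) on D(V)={1,2,3,4,5} D(X)={1,2,3}: V {1,2,3,4,5}->{1,2}; X {1,2,3}->{2,3}
Constraint 3 (V + U = W) on D(V)={1,2} D(U)={1,2,5} D(W)={2,4,5}: U {1,2,5}->{1,2}; W {2,4,5}->{2,4}
So after constraint 3: D(U) = {1,2}

Answer: {1,2}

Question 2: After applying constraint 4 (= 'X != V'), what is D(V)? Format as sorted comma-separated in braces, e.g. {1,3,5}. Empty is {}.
Constraint 1 (X != U) on D(X)={1,2,3} D(U)={1,2,5}: no change
Constraint 2 (V < X) on D(V)={1,2,3,4,5} D(X)={1,2,3}: V {1,2,3,4,5}->{1,2}; X {1,2,3}->{2,3}
Constraint 3 (V + U = W) on D(V)={1,2} D(U)={1,2,5} D(W)={2,4,5}: U {1,2,5}->{1,2}; W {2,4,5}->{2,4}
Constraint 4 (X != V) on D(X)={2,3} D(V)={1,2}: no change
So after constraint 4: D(V) = {1,2}

Answer: {1,2}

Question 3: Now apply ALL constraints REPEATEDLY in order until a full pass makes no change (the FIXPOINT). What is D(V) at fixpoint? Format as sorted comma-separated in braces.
Answer: {1,2}

Derivation:
pass 0 (initial): D(V)={1,2,3,4,5}
pass 1: U {1,2,5}->{1,2}; V {1,2,3,4,5}->{1,2}; W {2,4,5}->{2,4}; X {1,2,3}->{2,3}
pass 2: no change
Fixpoint after 2 passes: D(V) = {1,2}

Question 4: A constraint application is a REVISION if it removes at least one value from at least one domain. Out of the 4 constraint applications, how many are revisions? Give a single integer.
Answer: 2

Derivation:
Constraint 1 (X != U) on D(X)={1,2,3} D(U)={1,2,5}: no change => not a revision
Constraint 2 (V < X) on D(V)={1,2,3,4,5} D(X)={1,2,3}: V {1,2,3,4,5}->{1,2}; X {1,2,3}->{2,3} => REVISION
Constraint 3 (V + U = W) on D(V)={1,2} D(U)={1,2,5} D(W)={2,4,5}: U {1,2,5}->{1,2}; W {2,4,5}->{2,4} => REVISION
Constraint 4 (X != V) on D(X)={2,3} D(V)={1,2}: no change => not a revision
Total revisions = 2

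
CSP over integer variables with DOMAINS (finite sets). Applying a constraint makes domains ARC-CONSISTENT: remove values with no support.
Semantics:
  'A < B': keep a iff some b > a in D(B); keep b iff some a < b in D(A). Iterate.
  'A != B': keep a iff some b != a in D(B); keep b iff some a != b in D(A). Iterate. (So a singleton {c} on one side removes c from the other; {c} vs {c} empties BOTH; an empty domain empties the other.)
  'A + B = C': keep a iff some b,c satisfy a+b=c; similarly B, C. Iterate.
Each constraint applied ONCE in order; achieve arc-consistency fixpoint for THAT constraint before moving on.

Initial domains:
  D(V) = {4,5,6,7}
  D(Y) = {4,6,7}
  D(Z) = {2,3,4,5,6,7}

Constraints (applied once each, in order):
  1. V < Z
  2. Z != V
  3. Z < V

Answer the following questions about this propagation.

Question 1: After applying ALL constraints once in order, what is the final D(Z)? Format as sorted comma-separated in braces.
Constraint 1 (V < Z) on D(V)={4,5,6,7} D(Z)={2,3,4,5,6,7}: V {4,5,6,7}->{4,5,6}; Z {2,3,4,5,6,7}->{5,6,7}
Constraint 2 (Z != V) on D(Z)={5,6,7} D(V)={4,5,6}: no change
Constraint 3 (Z < V) on D(Z)={5,6,7} D(V)={4,5,6}: Z {5,6,7}->{5}; V {4,5,6}->{6}
So after all 3 constraints: D(Z) = {5}

Answer: {5}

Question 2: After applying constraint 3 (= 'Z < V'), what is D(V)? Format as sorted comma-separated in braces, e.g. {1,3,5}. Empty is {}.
Answer: {6}

Derivation:
Constraint 1 (V < Z) on D(V)={4,5,6,7} D(Z)={2,3,4,5,6,7}: V {4,5,6,7}->{4,5,6}; Z {2,3,4,5,6,7}->{5,6,7}
Constraint 2 (Z != V) on D(Z)={5,6,7} D(V)={4,5,6}: no change
Constraint 3 (Z < V) on D(Z)={5,6,7} D(V)={4,5,6}: Z {5,6,7}->{5}; V {4,5,6}->{6}
So after constraint 3: D(V) = {6}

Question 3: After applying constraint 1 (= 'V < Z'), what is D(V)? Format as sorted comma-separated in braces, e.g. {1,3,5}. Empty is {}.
Answer: {4,5,6}

Derivation:
Constraint 1 (V < Z) on D(V)={4,5,6,7} D(Z)={2,3,4,5,6,7}: V {4,5,6,7}->{4,5,6}; Z {2,3,4,5,6,7}->{5,6,7}
So after constraint 1: D(V) = {4,5,6}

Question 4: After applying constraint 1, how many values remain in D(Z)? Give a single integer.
Constraint 1 (V < Z) on D(V)={4,5,6,7} D(Z)={2,3,4,5,6,7}: V {4,5,6,7}->{4,5,6}; Z {2,3,4,5,6,7}->{5,6,7}
So after constraint 1: D(Z)={5,6,7}, size = 3

Answer: 3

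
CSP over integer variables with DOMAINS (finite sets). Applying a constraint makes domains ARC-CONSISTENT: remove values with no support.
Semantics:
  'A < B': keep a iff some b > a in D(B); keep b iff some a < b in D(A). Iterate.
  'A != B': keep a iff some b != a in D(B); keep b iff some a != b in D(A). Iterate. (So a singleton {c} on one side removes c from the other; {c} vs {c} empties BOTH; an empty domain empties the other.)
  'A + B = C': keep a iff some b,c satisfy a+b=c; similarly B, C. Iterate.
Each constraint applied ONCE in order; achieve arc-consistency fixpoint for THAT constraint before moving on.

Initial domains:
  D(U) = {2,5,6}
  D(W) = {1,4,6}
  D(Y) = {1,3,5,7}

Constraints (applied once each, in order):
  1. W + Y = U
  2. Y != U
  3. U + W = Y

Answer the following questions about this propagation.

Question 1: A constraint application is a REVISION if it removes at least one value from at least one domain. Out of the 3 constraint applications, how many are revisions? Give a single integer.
Constraint 1 (W + Y = U) on D(W)={1,4,6} D(Y)={1,3,5,7} D(U)={2,5,6}: W {1,4,6}->{1,4}; Y {1,3,5,7}->{1,5} => REVISION
Constraint 2 (Y != U) on D(Y)={1,5} D(U)={2,5,6}: no change => not a revision
Constraint 3 (U + W = Y) on D(U)={2,5,6} D(W)={1,4} D(Y)={1,5}: U {2,5,6}->{}; W {1,4}->{}; Y {1,5}->{} => REVISION
Total revisions = 2

Answer: 2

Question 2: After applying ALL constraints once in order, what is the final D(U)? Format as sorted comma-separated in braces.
Constraint 1 (W + Y = U) on D(W)={1,4,6} D(Y)={1,3,5,7} D(U)={2,5,6}: W {1,4,6}->{1,4}; Y {1,3,5,7}->{1,5}
Constraint 2 (Y != U) on D(Y)={1,5} D(U)={2,5,6}: no change
Constraint 3 (U + W = Y) on D(U)={2,5,6} D(W)={1,4} D(Y)={1,5}: U {2,5,6}->{}; W {1,4}->{}; Y {1,5}->{}
So after all 3 constraints: D(U) = {}

Answer: {}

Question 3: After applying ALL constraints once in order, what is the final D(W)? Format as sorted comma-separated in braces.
Answer: {}

Derivation:
Constraint 1 (W + Y = U) on D(W)={1,4,6} D(Y)={1,3,5,7} D(U)={2,5,6}: W {1,4,6}->{1,4}; Y {1,3,5,7}->{1,5}
Constraint 2 (Y != U) on D(Y)={1,5} D(U)={2,5,6}: no change
Constraint 3 (U + W = Y) on D(U)={2,5,6} D(W)={1,4} D(Y)={1,5}: U {2,5,6}->{}; W {1,4}->{}; Y {1,5}->{}
So after all 3 constraints: D(W) = {}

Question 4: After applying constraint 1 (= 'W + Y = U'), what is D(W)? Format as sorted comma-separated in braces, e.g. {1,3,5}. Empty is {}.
Answer: {1,4}

Derivation:
Constraint 1 (W + Y = U) on D(W)={1,4,6} D(Y)={1,3,5,7} D(U)={2,5,6}: W {1,4,6}->{1,4}; Y {1,3,5,7}->{1,5}
So after constraint 1: D(W) = {1,4}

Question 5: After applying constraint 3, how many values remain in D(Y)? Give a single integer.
Constraint 1 (W + Y = U) on D(W)={1,4,6} D(Y)={1,3,5,7} D(U)={2,5,6}: W {1,4,6}->{1,4}; Y {1,3,5,7}->{1,5}
Constraint 2 (Y != U) on D(Y)={1,5} D(U)={2,5,6}: no change
Constraint 3 (U + W = Y) on D(U)={2,5,6} D(W)={1,4} D(Y)={1,5}: U {2,5,6}->{}; W {1,4}->{}; Y {1,5}->{}
So after constraint 3: D(Y)={}, size = 0

Answer: 0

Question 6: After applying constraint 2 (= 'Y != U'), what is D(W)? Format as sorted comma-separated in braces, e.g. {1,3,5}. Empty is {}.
Constraint 1 (W + Y = U) on D(W)={1,4,6} D(Y)={1,3,5,7} D(U)={2,5,6}: W {1,4,6}->{1,4}; Y {1,3,5,7}->{1,5}
Constraint 2 (Y != U) on D(Y)={1,5} D(U)={2,5,6}: no change
So after constraint 2: D(W) = {1,4}

Answer: {1,4}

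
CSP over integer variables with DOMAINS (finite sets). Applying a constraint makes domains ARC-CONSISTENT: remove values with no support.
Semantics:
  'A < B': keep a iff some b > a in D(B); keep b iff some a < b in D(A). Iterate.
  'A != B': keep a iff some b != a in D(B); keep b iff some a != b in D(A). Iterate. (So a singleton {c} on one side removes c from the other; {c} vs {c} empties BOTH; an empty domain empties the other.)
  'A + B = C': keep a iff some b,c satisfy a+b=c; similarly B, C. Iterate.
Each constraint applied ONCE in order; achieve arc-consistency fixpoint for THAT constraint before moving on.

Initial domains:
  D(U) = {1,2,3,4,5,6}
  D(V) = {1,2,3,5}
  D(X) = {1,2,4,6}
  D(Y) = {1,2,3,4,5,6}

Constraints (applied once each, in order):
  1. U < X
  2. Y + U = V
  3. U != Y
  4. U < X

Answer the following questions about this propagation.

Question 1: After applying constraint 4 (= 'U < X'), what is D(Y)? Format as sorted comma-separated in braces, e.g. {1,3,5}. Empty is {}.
Constraint 1 (U < X) on D(U)={1,2,3,4,5,6} D(X)={1,2,4,6}: U {1,2,3,4,5,6}->{1,2,3,4,5}; X {1,2,4,6}->{2,4,6}
Constraint 2 (Y + U = V) on D(Y)={1,2,3,4,5,6} D(U)={1,2,3,4,5} D(V)={1,2,3,5}: Y {1,2,3,4,5,6}->{1,2,3,4}; U {1,2,3,4,5}->{1,2,3,4}; V {1,2,3,5}->{2,3,5}
Constraint 3 (U != Y) on D(U)={1,2,3,4} D(Y)={1,2,3,4}: no change
Constraint 4 (U < X) on D(U)={1,2,3,4} D(X)={2,4,6}: no change
So after constraint 4: D(Y) = {1,2,3,4}

Answer: {1,2,3,4}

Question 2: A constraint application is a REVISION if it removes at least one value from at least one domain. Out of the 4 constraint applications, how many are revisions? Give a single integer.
Answer: 2

Derivation:
Constraint 1 (U < X) on D(U)={1,2,3,4,5,6} D(X)={1,2,4,6}: U {1,2,3,4,5,6}->{1,2,3,4,5}; X {1,2,4,6}->{2,4,6} => REVISION
Constraint 2 (Y + U = V) on D(Y)={1,2,3,4,5,6} D(U)={1,2,3,4,5} D(V)={1,2,3,5}: Y {1,2,3,4,5,6}->{1,2,3,4}; U {1,2,3,4,5}->{1,2,3,4}; V {1,2,3,5}->{2,3,5} => REVISION
Constraint 3 (U != Y) on D(U)={1,2,3,4} D(Y)={1,2,3,4}: no change => not a revision
Constraint 4 (U < X) on D(U)={1,2,3,4} D(X)={2,4,6}: no change => not a revision
Total revisions = 2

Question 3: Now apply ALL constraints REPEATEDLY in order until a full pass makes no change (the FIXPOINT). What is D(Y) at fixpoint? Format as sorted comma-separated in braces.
pass 0 (initial): D(Y)={1,2,3,4,5,6}
pass 1: U {1,2,3,4,5,6}->{1,2,3,4}; V {1,2,3,5}->{2,3,5}; X {1,2,4,6}->{2,4,6}; Y {1,2,3,4,5,6}->{1,2,3,4}
pass 2: no change
Fixpoint after 2 passes: D(Y) = {1,2,3,4}

Answer: {1,2,3,4}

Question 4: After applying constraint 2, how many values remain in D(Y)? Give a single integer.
Answer: 4

Derivation:
Constraint 1 (U < X) on D(U)={1,2,3,4,5,6} D(X)={1,2,4,6}: U {1,2,3,4,5,6}->{1,2,3,4,5}; X {1,2,4,6}->{2,4,6}
Constraint 2 (Y + U = V) on D(Y)={1,2,3,4,5,6} D(U)={1,2,3,4,5} D(V)={1,2,3,5}: Y {1,2,3,4,5,6}->{1,2,3,4}; U {1,2,3,4,5}->{1,2,3,4}; V {1,2,3,5}->{2,3,5}
So after constraint 2: D(Y)={1,2,3,4}, size = 4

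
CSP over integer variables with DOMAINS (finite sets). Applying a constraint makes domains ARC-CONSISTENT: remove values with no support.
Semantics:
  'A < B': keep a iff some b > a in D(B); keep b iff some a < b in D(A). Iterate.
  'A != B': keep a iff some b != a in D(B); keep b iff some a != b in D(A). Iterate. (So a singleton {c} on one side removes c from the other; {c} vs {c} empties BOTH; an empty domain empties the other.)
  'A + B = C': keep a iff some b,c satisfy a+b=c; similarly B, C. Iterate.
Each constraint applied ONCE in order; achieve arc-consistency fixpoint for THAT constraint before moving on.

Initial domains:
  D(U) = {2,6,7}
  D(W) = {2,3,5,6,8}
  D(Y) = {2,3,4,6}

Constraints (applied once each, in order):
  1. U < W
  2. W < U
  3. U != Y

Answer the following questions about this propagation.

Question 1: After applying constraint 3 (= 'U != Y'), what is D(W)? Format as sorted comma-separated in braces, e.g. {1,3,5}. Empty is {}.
Constraint 1 (U < W) on D(U)={2,6,7} D(W)={2,3,5,6,8}: W {2,3,5,6,8}->{3,5,6,8}
Constraint 2 (W < U) on D(W)={3,5,6,8} D(U)={2,6,7}: W {3,5,6,8}->{3,5,6}; U {2,6,7}->{6,7}
Constraint 3 (U != Y) on D(U)={6,7} D(Y)={2,3,4,6}: no change
So after constraint 3: D(W) = {3,5,6}

Answer: {3,5,6}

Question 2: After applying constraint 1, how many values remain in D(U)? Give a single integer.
Constraint 1 (U < W) on D(U)={2,6,7} D(W)={2,3,5,6,8}: W {2,3,5,6,8}->{3,5,6,8}
So after constraint 1: D(U)={2,6,7}, size = 3

Answer: 3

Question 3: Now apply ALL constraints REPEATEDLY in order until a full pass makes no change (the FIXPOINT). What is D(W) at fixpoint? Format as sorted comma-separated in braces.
Answer: {}

Derivation:
pass 0 (initial): D(W)={2,3,5,6,8}
pass 1: U {2,6,7}->{6,7}; W {2,3,5,6,8}->{3,5,6}
pass 2: U {6,7}->{}; W {3,5,6}->{}; Y {2,3,4,6}->{}
pass 3: no change
Fixpoint after 3 passes: D(W) = {}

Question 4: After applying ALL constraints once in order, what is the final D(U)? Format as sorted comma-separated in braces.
Constraint 1 (U < W) on D(U)={2,6,7} D(W)={2,3,5,6,8}: W {2,3,5,6,8}->{3,5,6,8}
Constraint 2 (W < U) on D(W)={3,5,6,8} D(U)={2,6,7}: W {3,5,6,8}->{3,5,6}; U {2,6,7}->{6,7}
Constraint 3 (U != Y) on D(U)={6,7} D(Y)={2,3,4,6}: no change
So after all 3 constraints: D(U) = {6,7}

Answer: {6,7}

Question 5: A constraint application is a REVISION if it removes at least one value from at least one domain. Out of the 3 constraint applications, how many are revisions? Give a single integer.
Constraint 1 (U < W) on D(U)={2,6,7} D(W)={2,3,5,6,8}: W {2,3,5,6,8}->{3,5,6,8} => REVISION
Constraint 2 (W < U) on D(W)={3,5,6,8} D(U)={2,6,7}: W {3,5,6,8}->{3,5,6}; U {2,6,7}->{6,7} => REVISION
Constraint 3 (U != Y) on D(U)={6,7} D(Y)={2,3,4,6}: no change => not a revision
Total revisions = 2

Answer: 2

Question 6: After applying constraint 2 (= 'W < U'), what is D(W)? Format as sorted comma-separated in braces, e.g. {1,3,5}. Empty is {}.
Constraint 1 (U < W) on D(U)={2,6,7} D(W)={2,3,5,6,8}: W {2,3,5,6,8}->{3,5,6,8}
Constraint 2 (W < U) on D(W)={3,5,6,8} D(U)={2,6,7}: W {3,5,6,8}->{3,5,6}; U {2,6,7}->{6,7}
So after constraint 2: D(W) = {3,5,6}

Answer: {3,5,6}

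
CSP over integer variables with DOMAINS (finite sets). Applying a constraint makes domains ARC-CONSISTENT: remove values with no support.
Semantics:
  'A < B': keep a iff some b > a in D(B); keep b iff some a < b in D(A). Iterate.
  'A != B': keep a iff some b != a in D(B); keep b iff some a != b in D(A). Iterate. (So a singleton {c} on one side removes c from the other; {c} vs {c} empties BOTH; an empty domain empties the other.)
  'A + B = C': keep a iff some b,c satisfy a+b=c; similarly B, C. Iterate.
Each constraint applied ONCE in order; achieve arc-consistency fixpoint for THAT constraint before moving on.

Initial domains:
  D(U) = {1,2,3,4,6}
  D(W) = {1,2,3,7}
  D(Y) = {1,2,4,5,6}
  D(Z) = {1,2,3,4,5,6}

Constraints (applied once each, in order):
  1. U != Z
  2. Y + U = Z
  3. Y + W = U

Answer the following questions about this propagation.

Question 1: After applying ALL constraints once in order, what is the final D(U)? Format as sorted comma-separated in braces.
Constraint 1 (U != Z) on D(U)={1,2,3,4,6} D(Z)={1,2,3,4,5,6}: no change
Constraint 2 (Y + U = Z) on D(Y)={1,2,4,5,6} D(U)={1,2,3,4,6} D(Z)={1,2,3,4,5,6}: Y {1,2,4,5,6}->{1,2,4,5}; U {1,2,3,4,6}->{1,2,3,4}; Z {1,2,3,4,5,6}->{2,3,4,5,6}
Constraint 3 (Y + W = U) on D(Y)={1,2,4,5} D(W)={1,2,3,7} D(U)={1,2,3,4}: Y {1,2,4,5}->{1,2}; W {1,2,3,7}->{1,2,3}; U {1,2,3,4}->{2,3,4}
So after all 3 constraints: D(U) = {2,3,4}

Answer: {2,3,4}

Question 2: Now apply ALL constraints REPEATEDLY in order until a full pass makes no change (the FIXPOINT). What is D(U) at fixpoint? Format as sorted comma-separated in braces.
Answer: {2,3,4}

Derivation:
pass 0 (initial): D(U)={1,2,3,4,6}
pass 1: U {1,2,3,4,6}->{2,3,4}; W {1,2,3,7}->{1,2,3}; Y {1,2,4,5,6}->{1,2}; Z {1,2,3,4,5,6}->{2,3,4,5,6}
pass 2: Z {2,3,4,5,6}->{3,4,5,6}
pass 3: no change
Fixpoint after 3 passes: D(U) = {2,3,4}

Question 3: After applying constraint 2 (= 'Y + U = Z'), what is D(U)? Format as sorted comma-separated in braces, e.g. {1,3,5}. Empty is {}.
Constraint 1 (U != Z) on D(U)={1,2,3,4,6} D(Z)={1,2,3,4,5,6}: no change
Constraint 2 (Y + U = Z) on D(Y)={1,2,4,5,6} D(U)={1,2,3,4,6} D(Z)={1,2,3,4,5,6}: Y {1,2,4,5,6}->{1,2,4,5}; U {1,2,3,4,6}->{1,2,3,4}; Z {1,2,3,4,5,6}->{2,3,4,5,6}
So after constraint 2: D(U) = {1,2,3,4}

Answer: {1,2,3,4}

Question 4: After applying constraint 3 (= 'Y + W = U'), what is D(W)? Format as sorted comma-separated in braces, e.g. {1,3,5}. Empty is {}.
Constraint 1 (U != Z) on D(U)={1,2,3,4,6} D(Z)={1,2,3,4,5,6}: no change
Constraint 2 (Y + U = Z) on D(Y)={1,2,4,5,6} D(U)={1,2,3,4,6} D(Z)={1,2,3,4,5,6}: Y {1,2,4,5,6}->{1,2,4,5}; U {1,2,3,4,6}->{1,2,3,4}; Z {1,2,3,4,5,6}->{2,3,4,5,6}
Constraint 3 (Y + W = U) on D(Y)={1,2,4,5} D(W)={1,2,3,7} D(U)={1,2,3,4}: Y {1,2,4,5}->{1,2}; W {1,2,3,7}->{1,2,3}; U {1,2,3,4}->{2,3,4}
So after constraint 3: D(W) = {1,2,3}

Answer: {1,2,3}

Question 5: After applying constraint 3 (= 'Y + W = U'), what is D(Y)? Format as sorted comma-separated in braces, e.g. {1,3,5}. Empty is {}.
Answer: {1,2}

Derivation:
Constraint 1 (U != Z) on D(U)={1,2,3,4,6} D(Z)={1,2,3,4,5,6}: no change
Constraint 2 (Y + U = Z) on D(Y)={1,2,4,5,6} D(U)={1,2,3,4,6} D(Z)={1,2,3,4,5,6}: Y {1,2,4,5,6}->{1,2,4,5}; U {1,2,3,4,6}->{1,2,3,4}; Z {1,2,3,4,5,6}->{2,3,4,5,6}
Constraint 3 (Y + W = U) on D(Y)={1,2,4,5} D(W)={1,2,3,7} D(U)={1,2,3,4}: Y {1,2,4,5}->{1,2}; W {1,2,3,7}->{1,2,3}; U {1,2,3,4}->{2,3,4}
So after constraint 3: D(Y) = {1,2}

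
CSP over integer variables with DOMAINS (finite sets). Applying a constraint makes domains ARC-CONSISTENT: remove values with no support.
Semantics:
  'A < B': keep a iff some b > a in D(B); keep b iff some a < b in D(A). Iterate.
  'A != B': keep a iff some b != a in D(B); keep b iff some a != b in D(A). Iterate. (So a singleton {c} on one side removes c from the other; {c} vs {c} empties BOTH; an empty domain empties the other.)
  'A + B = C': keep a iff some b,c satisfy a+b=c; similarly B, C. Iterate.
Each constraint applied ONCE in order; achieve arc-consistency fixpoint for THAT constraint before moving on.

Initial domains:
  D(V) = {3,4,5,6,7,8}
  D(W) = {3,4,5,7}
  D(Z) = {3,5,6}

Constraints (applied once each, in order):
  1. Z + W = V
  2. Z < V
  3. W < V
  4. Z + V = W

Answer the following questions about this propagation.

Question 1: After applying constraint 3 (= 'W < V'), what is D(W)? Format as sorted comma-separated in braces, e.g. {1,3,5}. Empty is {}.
Constraint 1 (Z + W = V) on D(Z)={3,5,6} D(W)={3,4,5,7} D(V)={3,4,5,6,7,8}: Z {3,5,6}->{3,5}; W {3,4,5,7}->{3,4,5}; V {3,4,5,6,7,8}->{6,7,8}
Constraint 2 (Z < V) on D(Z)={3,5} D(V)={6,7,8}: no change
Constraint 3 (W < V) on D(W)={3,4,5} D(V)={6,7,8}: no change
So after constraint 3: D(W) = {3,4,5}

Answer: {3,4,5}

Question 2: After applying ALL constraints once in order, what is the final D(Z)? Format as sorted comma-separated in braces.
Answer: {}

Derivation:
Constraint 1 (Z + W = V) on D(Z)={3,5,6} D(W)={3,4,5,7} D(V)={3,4,5,6,7,8}: Z {3,5,6}->{3,5}; W {3,4,5,7}->{3,4,5}; V {3,4,5,6,7,8}->{6,7,8}
Constraint 2 (Z < V) on D(Z)={3,5} D(V)={6,7,8}: no change
Constraint 3 (W < V) on D(W)={3,4,5} D(V)={6,7,8}: no change
Constraint 4 (Z + V = W) on D(Z)={3,5} D(V)={6,7,8} D(W)={3,4,5}: Z {3,5}->{}; V {6,7,8}->{}; W {3,4,5}->{}
So after all 4 constraints: D(Z) = {}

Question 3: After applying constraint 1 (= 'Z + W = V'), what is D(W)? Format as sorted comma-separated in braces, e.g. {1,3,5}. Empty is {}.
Answer: {3,4,5}

Derivation:
Constraint 1 (Z + W = V) on D(Z)={3,5,6} D(W)={3,4,5,7} D(V)={3,4,5,6,7,8}: Z {3,5,6}->{3,5}; W {3,4,5,7}->{3,4,5}; V {3,4,5,6,7,8}->{6,7,8}
So after constraint 1: D(W) = {3,4,5}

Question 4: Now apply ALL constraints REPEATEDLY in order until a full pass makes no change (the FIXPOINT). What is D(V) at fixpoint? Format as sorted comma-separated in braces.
pass 0 (initial): D(V)={3,4,5,6,7,8}
pass 1: V {3,4,5,6,7,8}->{}; W {3,4,5,7}->{}; Z {3,5,6}->{}
pass 2: no change
Fixpoint after 2 passes: D(V) = {}

Answer: {}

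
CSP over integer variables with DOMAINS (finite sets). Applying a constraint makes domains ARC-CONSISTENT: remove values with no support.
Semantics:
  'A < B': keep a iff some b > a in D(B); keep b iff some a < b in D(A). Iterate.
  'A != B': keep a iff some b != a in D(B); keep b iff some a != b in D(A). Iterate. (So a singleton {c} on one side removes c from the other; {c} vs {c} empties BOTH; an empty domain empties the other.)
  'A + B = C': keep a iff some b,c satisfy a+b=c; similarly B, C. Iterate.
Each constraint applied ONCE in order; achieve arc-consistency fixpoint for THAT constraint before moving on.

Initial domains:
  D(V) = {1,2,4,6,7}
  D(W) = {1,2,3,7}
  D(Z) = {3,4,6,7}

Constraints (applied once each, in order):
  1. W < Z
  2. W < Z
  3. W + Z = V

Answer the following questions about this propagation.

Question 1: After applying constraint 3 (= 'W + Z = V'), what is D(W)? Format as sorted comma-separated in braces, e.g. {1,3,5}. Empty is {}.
Answer: {1,2,3}

Derivation:
Constraint 1 (W < Z) on D(W)={1,2,3,7} D(Z)={3,4,6,7}: W {1,2,3,7}->{1,2,3}
Constraint 2 (W < Z) on D(W)={1,2,3} D(Z)={3,4,6,7}: no change
Constraint 3 (W + Z = V) on D(W)={1,2,3} D(Z)={3,4,6,7} D(V)={1,2,4,6,7}: Z {3,4,6,7}->{3,4,6}; V {1,2,4,6,7}->{4,6,7}
So after constraint 3: D(W) = {1,2,3}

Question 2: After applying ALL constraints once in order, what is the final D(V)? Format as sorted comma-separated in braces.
Answer: {4,6,7}

Derivation:
Constraint 1 (W < Z) on D(W)={1,2,3,7} D(Z)={3,4,6,7}: W {1,2,3,7}->{1,2,3}
Constraint 2 (W < Z) on D(W)={1,2,3} D(Z)={3,4,6,7}: no change
Constraint 3 (W + Z = V) on D(W)={1,2,3} D(Z)={3,4,6,7} D(V)={1,2,4,6,7}: Z {3,4,6,7}->{3,4,6}; V {1,2,4,6,7}->{4,6,7}
So after all 3 constraints: D(V) = {4,6,7}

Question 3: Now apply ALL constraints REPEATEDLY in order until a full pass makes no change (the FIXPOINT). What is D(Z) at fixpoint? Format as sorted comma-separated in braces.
Answer: {3,4,6}

Derivation:
pass 0 (initial): D(Z)={3,4,6,7}
pass 1: V {1,2,4,6,7}->{4,6,7}; W {1,2,3,7}->{1,2,3}; Z {3,4,6,7}->{3,4,6}
pass 2: no change
Fixpoint after 2 passes: D(Z) = {3,4,6}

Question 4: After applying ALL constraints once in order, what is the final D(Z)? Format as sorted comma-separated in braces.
Answer: {3,4,6}

Derivation:
Constraint 1 (W < Z) on D(W)={1,2,3,7} D(Z)={3,4,6,7}: W {1,2,3,7}->{1,2,3}
Constraint 2 (W < Z) on D(W)={1,2,3} D(Z)={3,4,6,7}: no change
Constraint 3 (W + Z = V) on D(W)={1,2,3} D(Z)={3,4,6,7} D(V)={1,2,4,6,7}: Z {3,4,6,7}->{3,4,6}; V {1,2,4,6,7}->{4,6,7}
So after all 3 constraints: D(Z) = {3,4,6}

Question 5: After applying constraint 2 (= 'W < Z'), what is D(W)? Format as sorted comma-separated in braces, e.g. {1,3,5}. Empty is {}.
Constraint 1 (W < Z) on D(W)={1,2,3,7} D(Z)={3,4,6,7}: W {1,2,3,7}->{1,2,3}
Constraint 2 (W < Z) on D(W)={1,2,3} D(Z)={3,4,6,7}: no change
So after constraint 2: D(W) = {1,2,3}

Answer: {1,2,3}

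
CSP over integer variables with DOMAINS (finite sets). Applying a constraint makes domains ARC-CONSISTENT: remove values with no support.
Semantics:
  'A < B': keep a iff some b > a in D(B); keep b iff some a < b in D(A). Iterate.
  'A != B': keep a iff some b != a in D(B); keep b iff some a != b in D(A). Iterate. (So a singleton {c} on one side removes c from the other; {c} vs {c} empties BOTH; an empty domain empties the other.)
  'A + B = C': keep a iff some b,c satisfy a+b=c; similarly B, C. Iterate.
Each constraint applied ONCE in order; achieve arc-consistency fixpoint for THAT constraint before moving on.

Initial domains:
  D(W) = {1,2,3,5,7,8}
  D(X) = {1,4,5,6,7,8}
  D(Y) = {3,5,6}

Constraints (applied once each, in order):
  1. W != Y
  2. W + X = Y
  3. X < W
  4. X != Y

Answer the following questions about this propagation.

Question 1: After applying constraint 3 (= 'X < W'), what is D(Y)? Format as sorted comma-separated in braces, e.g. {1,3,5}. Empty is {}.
Answer: {3,5,6}

Derivation:
Constraint 1 (W != Y) on D(W)={1,2,3,5,7,8} D(Y)={3,5,6}: no change
Constraint 2 (W + X = Y) on D(W)={1,2,3,5,7,8} D(X)={1,4,5,6,7,8} D(Y)={3,5,6}: W {1,2,3,5,7,8}->{1,2,5}; X {1,4,5,6,7,8}->{1,4,5}
Constraint 3 (X < W) on D(X)={1,4,5} D(W)={1,2,5}: X {1,4,5}->{1,4}; W {1,2,5}->{2,5}
So after constraint 3: D(Y) = {3,5,6}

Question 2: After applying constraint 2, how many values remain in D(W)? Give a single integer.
Constraint 1 (W != Y) on D(W)={1,2,3,5,7,8} D(Y)={3,5,6}: no change
Constraint 2 (W + X = Y) on D(W)={1,2,3,5,7,8} D(X)={1,4,5,6,7,8} D(Y)={3,5,6}: W {1,2,3,5,7,8}->{1,2,5}; X {1,4,5,6,7,8}->{1,4,5}
So after constraint 2: D(W)={1,2,5}, size = 3

Answer: 3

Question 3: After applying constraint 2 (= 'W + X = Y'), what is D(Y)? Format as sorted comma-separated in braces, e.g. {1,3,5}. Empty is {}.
Constraint 1 (W != Y) on D(W)={1,2,3,5,7,8} D(Y)={3,5,6}: no change
Constraint 2 (W + X = Y) on D(W)={1,2,3,5,7,8} D(X)={1,4,5,6,7,8} D(Y)={3,5,6}: W {1,2,3,5,7,8}->{1,2,5}; X {1,4,5,6,7,8}->{1,4,5}
So after constraint 2: D(Y) = {3,5,6}

Answer: {3,5,6}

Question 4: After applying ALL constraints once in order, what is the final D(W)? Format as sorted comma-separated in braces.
Constraint 1 (W != Y) on D(W)={1,2,3,5,7,8} D(Y)={3,5,6}: no change
Constraint 2 (W + X = Y) on D(W)={1,2,3,5,7,8} D(X)={1,4,5,6,7,8} D(Y)={3,5,6}: W {1,2,3,5,7,8}->{1,2,5}; X {1,4,5,6,7,8}->{1,4,5}
Constraint 3 (X < W) on D(X)={1,4,5} D(W)={1,2,5}: X {1,4,5}->{1,4}; W {1,2,5}->{2,5}
Constraint 4 (X != Y) on D(X)={1,4} D(Y)={3,5,6}: no change
So after all 4 constraints: D(W) = {2,5}

Answer: {2,5}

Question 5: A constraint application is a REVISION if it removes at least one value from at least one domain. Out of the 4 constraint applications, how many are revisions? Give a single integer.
Constraint 1 (W != Y) on D(W)={1,2,3,5,7,8} D(Y)={3,5,6}: no change => not a revision
Constraint 2 (W + X = Y) on D(W)={1,2,3,5,7,8} D(X)={1,4,5,6,7,8} D(Y)={3,5,6}: W {1,2,3,5,7,8}->{1,2,5}; X {1,4,5,6,7,8}->{1,4,5} => REVISION
Constraint 3 (X < W) on D(X)={1,4,5} D(W)={1,2,5}: X {1,4,5}->{1,4}; W {1,2,5}->{2,5} => REVISION
Constraint 4 (X != Y) on D(X)={1,4} D(Y)={3,5,6}: no change => not a revision
Total revisions = 2

Answer: 2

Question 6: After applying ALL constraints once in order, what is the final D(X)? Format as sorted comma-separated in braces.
Answer: {1,4}

Derivation:
Constraint 1 (W != Y) on D(W)={1,2,3,5,7,8} D(Y)={3,5,6}: no change
Constraint 2 (W + X = Y) on D(W)={1,2,3,5,7,8} D(X)={1,4,5,6,7,8} D(Y)={3,5,6}: W {1,2,3,5,7,8}->{1,2,5}; X {1,4,5,6,7,8}->{1,4,5}
Constraint 3 (X < W) on D(X)={1,4,5} D(W)={1,2,5}: X {1,4,5}->{1,4}; W {1,2,5}->{2,5}
Constraint 4 (X != Y) on D(X)={1,4} D(Y)={3,5,6}: no change
So after all 4 constraints: D(X) = {1,4}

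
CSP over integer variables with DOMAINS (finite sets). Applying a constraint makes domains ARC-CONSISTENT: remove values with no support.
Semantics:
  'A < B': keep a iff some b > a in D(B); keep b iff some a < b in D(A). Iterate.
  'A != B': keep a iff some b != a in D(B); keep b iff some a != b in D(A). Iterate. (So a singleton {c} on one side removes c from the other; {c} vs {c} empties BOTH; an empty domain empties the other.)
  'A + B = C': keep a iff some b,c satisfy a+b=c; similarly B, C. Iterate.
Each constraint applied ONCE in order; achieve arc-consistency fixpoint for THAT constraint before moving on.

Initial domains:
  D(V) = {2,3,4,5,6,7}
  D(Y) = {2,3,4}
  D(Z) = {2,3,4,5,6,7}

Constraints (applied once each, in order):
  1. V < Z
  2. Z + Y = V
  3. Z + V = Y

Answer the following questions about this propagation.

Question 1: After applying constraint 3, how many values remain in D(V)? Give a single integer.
Constraint 1 (V < Z) on D(V)={2,3,4,5,6,7} D(Z)={2,3,4,5,6,7}: V {2,3,4,5,6,7}->{2,3,4,5,6}; Z {2,3,4,5,6,7}->{3,4,5,6,7}
Constraint 2 (Z + Y = V) on D(Z)={3,4,5,6,7} D(Y)={2,3,4} D(V)={2,3,4,5,6}: Z {3,4,5,6,7}->{3,4}; Y {2,3,4}->{2,3}; V {2,3,4,5,6}->{5,6}
Constraint 3 (Z + V = Y) on D(Z)={3,4} D(V)={5,6} D(Y)={2,3}: Z {3,4}->{}; V {5,6}->{}; Y {2,3}->{}
So after constraint 3: D(V)={}, size = 0

Answer: 0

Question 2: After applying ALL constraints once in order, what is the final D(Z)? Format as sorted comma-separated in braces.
Constraint 1 (V < Z) on D(V)={2,3,4,5,6,7} D(Z)={2,3,4,5,6,7}: V {2,3,4,5,6,7}->{2,3,4,5,6}; Z {2,3,4,5,6,7}->{3,4,5,6,7}
Constraint 2 (Z + Y = V) on D(Z)={3,4,5,6,7} D(Y)={2,3,4} D(V)={2,3,4,5,6}: Z {3,4,5,6,7}->{3,4}; Y {2,3,4}->{2,3}; V {2,3,4,5,6}->{5,6}
Constraint 3 (Z + V = Y) on D(Z)={3,4} D(V)={5,6} D(Y)={2,3}: Z {3,4}->{}; V {5,6}->{}; Y {2,3}->{}
So after all 3 constraints: D(Z) = {}

Answer: {}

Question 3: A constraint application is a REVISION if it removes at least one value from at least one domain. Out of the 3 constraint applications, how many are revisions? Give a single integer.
Constraint 1 (V < Z) on D(V)={2,3,4,5,6,7} D(Z)={2,3,4,5,6,7}: V {2,3,4,5,6,7}->{2,3,4,5,6}; Z {2,3,4,5,6,7}->{3,4,5,6,7} => REVISION
Constraint 2 (Z + Y = V) on D(Z)={3,4,5,6,7} D(Y)={2,3,4} D(V)={2,3,4,5,6}: Z {3,4,5,6,7}->{3,4}; Y {2,3,4}->{2,3}; V {2,3,4,5,6}->{5,6} => REVISION
Constraint 3 (Z + V = Y) on D(Z)={3,4} D(V)={5,6} D(Y)={2,3}: Z {3,4}->{}; V {5,6}->{}; Y {2,3}->{} => REVISION
Total revisions = 3

Answer: 3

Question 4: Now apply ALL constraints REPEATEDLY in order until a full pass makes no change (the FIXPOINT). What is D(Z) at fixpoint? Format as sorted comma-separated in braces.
pass 0 (initial): D(Z)={2,3,4,5,6,7}
pass 1: V {2,3,4,5,6,7}->{}; Y {2,3,4}->{}; Z {2,3,4,5,6,7}->{}
pass 2: no change
Fixpoint after 2 passes: D(Z) = {}

Answer: {}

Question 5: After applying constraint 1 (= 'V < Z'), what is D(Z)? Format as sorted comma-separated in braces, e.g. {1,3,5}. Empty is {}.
Constraint 1 (V < Z) on D(V)={2,3,4,5,6,7} D(Z)={2,3,4,5,6,7}: V {2,3,4,5,6,7}->{2,3,4,5,6}; Z {2,3,4,5,6,7}->{3,4,5,6,7}
So after constraint 1: D(Z) = {3,4,5,6,7}

Answer: {3,4,5,6,7}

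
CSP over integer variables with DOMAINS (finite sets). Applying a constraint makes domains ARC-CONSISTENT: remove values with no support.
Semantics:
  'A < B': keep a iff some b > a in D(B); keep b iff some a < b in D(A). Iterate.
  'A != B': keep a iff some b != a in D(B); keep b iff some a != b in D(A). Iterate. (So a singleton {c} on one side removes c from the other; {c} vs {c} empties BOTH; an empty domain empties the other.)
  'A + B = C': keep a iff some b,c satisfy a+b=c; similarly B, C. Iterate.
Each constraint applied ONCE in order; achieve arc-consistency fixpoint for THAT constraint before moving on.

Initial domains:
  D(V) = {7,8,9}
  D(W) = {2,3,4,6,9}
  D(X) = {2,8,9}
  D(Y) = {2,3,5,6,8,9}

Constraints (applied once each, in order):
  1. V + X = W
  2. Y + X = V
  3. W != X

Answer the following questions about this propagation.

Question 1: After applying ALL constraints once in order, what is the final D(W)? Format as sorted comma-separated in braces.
Answer: {9}

Derivation:
Constraint 1 (V + X = W) on D(V)={7,8,9} D(X)={2,8,9} D(W)={2,3,4,6,9}: V {7,8,9}->{7}; X {2,8,9}->{2}; W {2,3,4,6,9}->{9}
Constraint 2 (Y + X = V) on D(Y)={2,3,5,6,8,9} D(X)={2} D(V)={7}: Y {2,3,5,6,8,9}->{5}
Constraint 3 (W != X) on D(W)={9} D(X)={2}: no change
So after all 3 constraints: D(W) = {9}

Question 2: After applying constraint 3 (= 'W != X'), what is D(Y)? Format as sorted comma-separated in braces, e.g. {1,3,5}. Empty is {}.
Answer: {5}

Derivation:
Constraint 1 (V + X = W) on D(V)={7,8,9} D(X)={2,8,9} D(W)={2,3,4,6,9}: V {7,8,9}->{7}; X {2,8,9}->{2}; W {2,3,4,6,9}->{9}
Constraint 2 (Y + X = V) on D(Y)={2,3,5,6,8,9} D(X)={2} D(V)={7}: Y {2,3,5,6,8,9}->{5}
Constraint 3 (W != X) on D(W)={9} D(X)={2}: no change
So after constraint 3: D(Y) = {5}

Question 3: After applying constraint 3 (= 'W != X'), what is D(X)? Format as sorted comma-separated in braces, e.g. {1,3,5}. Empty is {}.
Answer: {2}

Derivation:
Constraint 1 (V + X = W) on D(V)={7,8,9} D(X)={2,8,9} D(W)={2,3,4,6,9}: V {7,8,9}->{7}; X {2,8,9}->{2}; W {2,3,4,6,9}->{9}
Constraint 2 (Y + X = V) on D(Y)={2,3,5,6,8,9} D(X)={2} D(V)={7}: Y {2,3,5,6,8,9}->{5}
Constraint 3 (W != X) on D(W)={9} D(X)={2}: no change
So after constraint 3: D(X) = {2}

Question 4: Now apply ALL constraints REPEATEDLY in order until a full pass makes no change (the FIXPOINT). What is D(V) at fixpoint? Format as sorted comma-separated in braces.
Answer: {7}

Derivation:
pass 0 (initial): D(V)={7,8,9}
pass 1: V {7,8,9}->{7}; W {2,3,4,6,9}->{9}; X {2,8,9}->{2}; Y {2,3,5,6,8,9}->{5}
pass 2: no change
Fixpoint after 2 passes: D(V) = {7}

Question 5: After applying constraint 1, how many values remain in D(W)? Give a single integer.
Answer: 1

Derivation:
Constraint 1 (V + X = W) on D(V)={7,8,9} D(X)={2,8,9} D(W)={2,3,4,6,9}: V {7,8,9}->{7}; X {2,8,9}->{2}; W {2,3,4,6,9}->{9}
So after constraint 1: D(W)={9}, size = 1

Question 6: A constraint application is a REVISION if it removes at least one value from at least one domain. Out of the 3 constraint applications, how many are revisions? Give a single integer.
Answer: 2

Derivation:
Constraint 1 (V + X = W) on D(V)={7,8,9} D(X)={2,8,9} D(W)={2,3,4,6,9}: V {7,8,9}->{7}; X {2,8,9}->{2}; W {2,3,4,6,9}->{9} => REVISION
Constraint 2 (Y + X = V) on D(Y)={2,3,5,6,8,9} D(X)={2} D(V)={7}: Y {2,3,5,6,8,9}->{5} => REVISION
Constraint 3 (W != X) on D(W)={9} D(X)={2}: no change => not a revision
Total revisions = 2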